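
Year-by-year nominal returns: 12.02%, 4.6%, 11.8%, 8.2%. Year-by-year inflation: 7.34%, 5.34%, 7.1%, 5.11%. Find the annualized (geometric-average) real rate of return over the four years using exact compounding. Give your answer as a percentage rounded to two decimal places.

Nominal growth factor = 1.1202 × 1.0460 × 1.1180 × 1.0820 = 1.41741269
Price-level growth factor = 1.0734 × 1.0534 × 1.0710 × 1.0511 = 1.27288278
Real growth factor = 1.41741269 / 1.27288278 = 1.11354534
Annualized real rate = 1.11354534^(1/4) − 1 = 2.7252% → 2.73%.

2.73%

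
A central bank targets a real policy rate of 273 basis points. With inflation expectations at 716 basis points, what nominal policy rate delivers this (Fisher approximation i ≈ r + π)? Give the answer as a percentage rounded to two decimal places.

9.89%

i ≈ r + π = 2.73% + 7.16% = 9.89%.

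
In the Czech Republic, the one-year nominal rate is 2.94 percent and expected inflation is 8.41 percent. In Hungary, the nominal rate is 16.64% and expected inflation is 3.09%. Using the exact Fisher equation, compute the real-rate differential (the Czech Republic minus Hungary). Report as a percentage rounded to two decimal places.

-18.19%

The Czech Republic: (1 + 0.0294)/(1 + 0.0841) − 1 = -5.0457%
Hungary: (1 + 0.1664)/(1 + 0.0309) − 1 = 13.1439%
Differential = -5.0457% − 13.1439% = -18.1895% → -18.19%.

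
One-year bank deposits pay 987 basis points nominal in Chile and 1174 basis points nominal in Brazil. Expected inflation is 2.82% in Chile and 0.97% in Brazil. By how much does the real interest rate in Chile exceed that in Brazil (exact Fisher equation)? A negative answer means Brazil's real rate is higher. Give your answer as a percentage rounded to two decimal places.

-3.81%

Chile: (1 + 0.0987)/(1 + 0.0282) − 1 = 6.8566%
Brazil: (1 + 0.1174)/(1 + 0.0097) − 1 = 10.6665%
Differential = 6.8566% − 10.6665% = -3.8099% → -3.81%.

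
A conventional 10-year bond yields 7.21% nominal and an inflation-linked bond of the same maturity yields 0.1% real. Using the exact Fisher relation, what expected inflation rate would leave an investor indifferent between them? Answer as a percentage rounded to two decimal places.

7.10%

(1 + π) = (1 + i)/(1 + r) = 1.07210 / 1.00100 = 1.071029
Break-even inflation = 1.071029 − 1 → 7.10%.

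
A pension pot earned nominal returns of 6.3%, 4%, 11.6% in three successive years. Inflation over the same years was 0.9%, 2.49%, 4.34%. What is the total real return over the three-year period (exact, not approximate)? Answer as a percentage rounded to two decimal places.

14.34%

Nominal growth factor = 1.0630 × 1.0400 × 1.1160 = 1.233760
Price-level growth factor = 1.0090 × 1.0249 × 1.0434 = 1.079005
Real growth factor = 1.233760 / 1.079005 = 1.143424
Total real return = 1.143424 − 1 → 14.34%.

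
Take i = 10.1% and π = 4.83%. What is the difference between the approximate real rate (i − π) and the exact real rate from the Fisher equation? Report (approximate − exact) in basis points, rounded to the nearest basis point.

24 basis points

Approximate: r ≈ 10.100% − 4.830% = 5.2700%
Exact: (1 + 0.1010)/(1 + 0.0483) − 1 = 5.0272%
Error = 5.2700% − 5.0272% = 0.2428% → 24 basis points.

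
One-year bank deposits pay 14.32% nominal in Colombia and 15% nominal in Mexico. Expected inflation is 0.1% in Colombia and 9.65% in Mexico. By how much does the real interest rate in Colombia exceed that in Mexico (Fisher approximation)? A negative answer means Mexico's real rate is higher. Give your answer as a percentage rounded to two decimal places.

Colombia: 14.32% − 0.1% = 14.220%
Mexico: 15% − 9.65% = 5.350%
Differential = 8.870% → 8.87%.

8.87%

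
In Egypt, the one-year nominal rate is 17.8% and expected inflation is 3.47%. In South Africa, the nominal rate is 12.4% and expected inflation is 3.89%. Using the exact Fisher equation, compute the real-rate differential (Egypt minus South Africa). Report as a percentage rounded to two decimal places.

5.66%

Egypt: (1 + 0.1780)/(1 + 0.0347) − 1 = 13.8494%
South Africa: (1 + 0.1240)/(1 + 0.0389) − 1 = 8.1914%
Differential = 13.8494% − 8.1914% = 5.6581% → 5.66%.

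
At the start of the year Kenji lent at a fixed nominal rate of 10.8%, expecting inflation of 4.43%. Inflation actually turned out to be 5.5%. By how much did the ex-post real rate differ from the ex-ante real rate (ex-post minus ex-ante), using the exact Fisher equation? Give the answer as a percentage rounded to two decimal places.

Ex-ante: (1 + 0.1080)/(1 + 0.0443) − 1 = 6.0998%
Ex-post: (1 + 0.1080)/(1 + 0.0550) − 1 = 5.0237%
Difference (ex-post − ex-ante) = -1.0761% → -1.08%.

-1.08%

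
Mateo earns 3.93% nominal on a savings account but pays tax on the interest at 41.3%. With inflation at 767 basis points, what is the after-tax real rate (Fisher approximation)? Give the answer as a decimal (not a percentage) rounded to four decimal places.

-0.0536

After-tax nominal return = 3.93% × (1 − 0.413) = 2.30691%.
r ≈ 2.30691% − 7.67% → -0.0536.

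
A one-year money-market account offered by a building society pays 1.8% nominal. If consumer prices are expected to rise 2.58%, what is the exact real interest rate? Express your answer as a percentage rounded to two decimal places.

By the Fisher relation, 1 + r = (1 + i)/(1 + π).
1 + r = 1.01800 / 1.02580 = 0.992396
r = 0.992396 − 1 = -0.7604%, i.e. -0.76%.

-0.76%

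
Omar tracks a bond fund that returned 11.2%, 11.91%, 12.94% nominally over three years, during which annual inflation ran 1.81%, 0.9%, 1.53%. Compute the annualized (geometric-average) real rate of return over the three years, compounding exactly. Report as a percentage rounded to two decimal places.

Compound the nominal returns: 1.1120 × 1.1191 × 1.1294 = 1.40546963.
Compound inflation: 1.0181 × 1.0090 × 1.0153 = 1.04298002.
Deflate: 1.40546963 / 1.04298002 = 1.34755182.
Annualized real rate = 1.34755182^(1/3) − 1 = 10.4541% → 10.45%.

10.45%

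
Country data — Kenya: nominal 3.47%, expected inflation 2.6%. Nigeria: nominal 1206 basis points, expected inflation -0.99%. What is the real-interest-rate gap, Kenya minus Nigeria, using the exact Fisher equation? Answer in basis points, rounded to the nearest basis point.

-1233 basis points

Kenya: (1 + 0.0347)/(1 + 0.0260) − 1 = 0.8480%
Nigeria: (1 + 0.1206)/(1 − 0.0099) − 1 = 13.1805%
Differential = 0.8480% − 13.1805% = -12.3325% → -1233 basis points.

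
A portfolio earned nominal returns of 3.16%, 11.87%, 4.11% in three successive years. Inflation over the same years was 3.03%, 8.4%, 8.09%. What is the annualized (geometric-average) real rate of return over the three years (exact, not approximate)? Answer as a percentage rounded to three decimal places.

-0.158%

Compound the nominal returns: 1.0316 × 1.1187 × 1.0411 = 1.20148241.
Compound inflation: 1.0303 × 1.0840 × 1.0809 = 1.20719798.
Deflate: 1.20148241 / 1.20719798 = 0.99526543.
Annualized real rate = 0.99526543^(1/3) − 1 = -0.1581% → -0.158%.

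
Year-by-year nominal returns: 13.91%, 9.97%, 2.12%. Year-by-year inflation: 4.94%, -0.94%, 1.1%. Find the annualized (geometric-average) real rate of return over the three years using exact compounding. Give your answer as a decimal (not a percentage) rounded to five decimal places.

Nominal growth factor = 1.1391 × 1.0997 × 1.0212 = 1.27922484
Price-level growth factor = 1.0494 × 0.9906 × 1.0110 = 1.05097053
Real growth factor = 1.27922484 / 1.05097053 = 1.21718431
Annualized real rate = 1.21718431^(1/3) − 1 = 6.7707% → 0.06771.

0.06771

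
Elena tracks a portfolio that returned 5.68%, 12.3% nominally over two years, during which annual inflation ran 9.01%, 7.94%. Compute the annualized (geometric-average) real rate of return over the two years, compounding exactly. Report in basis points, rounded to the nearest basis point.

43 basis points

Nominal growth factor = 1.0568 × 1.1230 = 1.18678640
Price-level growth factor = 1.0901 × 1.0794 = 1.17665394
Real growth factor = 1.18678640 / 1.17665394 = 1.00861125
Annualized real rate = 1.00861125^(1/2) − 1 = 0.4296% → 43 basis points.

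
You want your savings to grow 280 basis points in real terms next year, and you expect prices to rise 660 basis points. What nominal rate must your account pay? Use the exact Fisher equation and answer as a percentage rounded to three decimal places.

9.585%

(1 + i) = (1 + r)(1 + π) = 1.02800 × 1.06600 = 1.095848
i = 1.095848 − 1, so the required nominal rate is 9.585%.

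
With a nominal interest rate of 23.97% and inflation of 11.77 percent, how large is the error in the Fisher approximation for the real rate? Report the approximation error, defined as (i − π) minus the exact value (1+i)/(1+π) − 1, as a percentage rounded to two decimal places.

1.28%

Approximate: r ≈ 23.970% − 11.770% = 12.2000%
Exact: (1 + 0.2397)/(1 + 0.1177) − 1 = 10.9153%
Error = 12.2000% − 10.9153% = 1.2847% → 1.28%.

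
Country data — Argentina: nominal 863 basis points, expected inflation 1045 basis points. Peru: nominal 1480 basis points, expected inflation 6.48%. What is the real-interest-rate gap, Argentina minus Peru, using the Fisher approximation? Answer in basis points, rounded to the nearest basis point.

-1014 basis points

Argentina: 8.63% − 10.45% = -1.820%
Peru: 14.8% − 6.48% = 8.320%
Differential = -10.140% → -1014 basis points.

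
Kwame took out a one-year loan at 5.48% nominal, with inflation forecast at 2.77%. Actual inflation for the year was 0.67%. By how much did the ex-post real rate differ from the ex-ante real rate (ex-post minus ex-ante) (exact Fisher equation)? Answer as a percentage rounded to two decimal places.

2.14%

Ex-ante: (1 + 0.0548)/(1 + 0.0277) − 1 = 2.6370%
Ex-post: (1 + 0.0548)/(1 + 0.0067) − 1 = 4.7780%
Difference (ex-post − ex-ante) = 2.1410% → 2.14%.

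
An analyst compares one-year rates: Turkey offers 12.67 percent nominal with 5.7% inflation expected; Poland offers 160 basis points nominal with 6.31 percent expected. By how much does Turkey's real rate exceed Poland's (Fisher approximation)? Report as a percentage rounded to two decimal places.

11.68%

Turkey: 12.67% − 5.7% = 6.970%
Poland: 1.6% − 6.31% = -4.710%
Differential = 11.680% → 11.68%.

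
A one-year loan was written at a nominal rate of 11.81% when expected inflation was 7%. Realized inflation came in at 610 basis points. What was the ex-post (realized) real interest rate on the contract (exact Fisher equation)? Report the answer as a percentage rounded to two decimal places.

Ex-post: (1 + 0.1181)/(1 + 0.0610) − 1 = 5.3817%
So the realized real rate is 5.38%.

5.38%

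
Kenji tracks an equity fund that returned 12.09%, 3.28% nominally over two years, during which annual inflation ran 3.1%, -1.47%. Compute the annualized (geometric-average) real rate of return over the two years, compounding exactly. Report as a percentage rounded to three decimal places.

6.752%

Nominal growth factor = 1.1209 × 1.0328 = 1.157665520
Price-level growth factor = 1.0310 × 0.9853 = 1.015844300
Real growth factor = 1.157665520 / 1.015844300 = 1.139609210
Annualized real rate = 1.139609210^(1/2) − 1 = 6.75248% → 6.752%.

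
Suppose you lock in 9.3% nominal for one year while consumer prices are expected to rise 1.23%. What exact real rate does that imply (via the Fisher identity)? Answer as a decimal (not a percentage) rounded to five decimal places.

0.07972

1 + r = 1.09300 / 1.01230 = 1.079719
r = 1.079719 − 1 = 7.9719%, i.e. 0.07972.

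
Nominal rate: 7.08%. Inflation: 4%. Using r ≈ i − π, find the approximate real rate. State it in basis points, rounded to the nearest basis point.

r ≈ i − π = 7.08% − 4% = 308 basis points.

308 basis points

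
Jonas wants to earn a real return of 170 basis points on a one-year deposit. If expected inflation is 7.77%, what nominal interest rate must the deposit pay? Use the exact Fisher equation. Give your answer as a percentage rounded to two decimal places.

9.60%

(1 + i) = (1 + r)(1 + π) = 1.01700 × 1.07770 = 1.0960209
i = 1.0960209 − 1, so the required nominal rate is 9.60%.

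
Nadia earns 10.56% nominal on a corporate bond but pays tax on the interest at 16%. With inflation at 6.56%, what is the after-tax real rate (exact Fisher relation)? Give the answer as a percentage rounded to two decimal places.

After-tax nominal return = 10.56% × (1 − 0.16) = 8.8704%.
1 + r = 1.088704 / 1.06560 = 1.021682
After-tax real rate = 1.021682 − 1 → 2.17%.

2.17%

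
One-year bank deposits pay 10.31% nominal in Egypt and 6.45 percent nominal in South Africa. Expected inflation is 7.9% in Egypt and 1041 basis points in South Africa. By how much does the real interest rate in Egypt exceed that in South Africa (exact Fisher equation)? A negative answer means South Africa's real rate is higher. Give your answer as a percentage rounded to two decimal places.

Egypt: (1 + 0.1031)/(1 + 0.0790) − 1 = 2.2335%
South Africa: (1 + 0.0645)/(1 + 0.1041) − 1 = -3.5866%
Differential = 2.2335% − (-3.5866%) = 5.8202% → 5.82%.

5.82%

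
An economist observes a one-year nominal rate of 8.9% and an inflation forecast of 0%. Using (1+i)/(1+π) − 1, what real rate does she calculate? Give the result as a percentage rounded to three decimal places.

1 + r = 1.08900 / 1.00000 = 1.089000
r = 1.089000 − 1 = 8.9000%, i.e. 8.900%.

8.900%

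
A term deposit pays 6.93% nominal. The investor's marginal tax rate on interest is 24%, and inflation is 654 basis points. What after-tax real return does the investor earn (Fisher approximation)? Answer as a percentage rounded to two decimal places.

-1.27%

After-tax nominal return = 6.93% × (1 − 0.24) = 5.2668%.
r ≈ 5.2668% − 6.54% → -1.27%.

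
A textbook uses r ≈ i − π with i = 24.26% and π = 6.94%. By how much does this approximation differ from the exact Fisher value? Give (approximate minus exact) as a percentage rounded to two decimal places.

Approximate: r ≈ 24.260% − 6.940% = 17.3200%
Exact: (1 + 0.2426)/(1 + 0.0694) − 1 = 16.1960%
Error = 17.3200% − 16.1960% = 1.1240% → 1.12%.

1.12%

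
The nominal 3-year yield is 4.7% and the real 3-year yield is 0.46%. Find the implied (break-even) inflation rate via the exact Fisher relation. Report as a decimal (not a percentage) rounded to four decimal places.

(1 + π) = (1 + i)/(1 + r) = 1.04700 / 1.00460 = 1.042206
Break-even inflation = 1.042206 − 1 → 0.0422.

0.0422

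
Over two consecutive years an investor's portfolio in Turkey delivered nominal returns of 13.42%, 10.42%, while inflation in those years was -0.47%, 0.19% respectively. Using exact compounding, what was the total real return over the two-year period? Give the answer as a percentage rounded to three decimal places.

25.591%

Nominal growth factor = 1.1342 × 1.1042 = 1.252384
Price-level growth factor = 0.9953 × 1.0019 = 0.997191
Real growth factor = 1.252384 / 0.997191 = 1.255911
Total real return = 1.255911 − 1 → 25.591%.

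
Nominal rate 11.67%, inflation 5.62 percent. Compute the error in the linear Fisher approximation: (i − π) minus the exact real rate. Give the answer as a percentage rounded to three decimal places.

Approximate: r ≈ 11.670% − 5.620% = 6.0500%
Exact: (1 + 0.1167)/(1 + 0.0562) − 1 = 5.7281%
Error = 6.0500% − 5.7281% = 0.3219% → 0.322%.

0.322%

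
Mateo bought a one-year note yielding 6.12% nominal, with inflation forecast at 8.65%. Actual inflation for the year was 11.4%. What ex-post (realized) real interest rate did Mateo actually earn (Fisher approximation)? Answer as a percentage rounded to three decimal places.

Ex-post: 6.12% − 11.4% = -5.280%
So the realized real rate is -5.280%.

-5.280%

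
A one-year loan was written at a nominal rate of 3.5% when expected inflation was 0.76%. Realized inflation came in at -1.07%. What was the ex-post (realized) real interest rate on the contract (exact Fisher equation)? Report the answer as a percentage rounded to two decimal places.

Ex-post: (1 + 0.0350)/(1 − 0.0107) − 1 = 4.6194%
So the realized real rate is 4.62%.

4.62%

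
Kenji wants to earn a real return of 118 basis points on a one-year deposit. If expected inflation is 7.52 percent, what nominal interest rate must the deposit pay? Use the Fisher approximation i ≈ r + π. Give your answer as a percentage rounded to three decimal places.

8.700%

i ≈ r + π = 1.18% + 7.52% = 8.700%.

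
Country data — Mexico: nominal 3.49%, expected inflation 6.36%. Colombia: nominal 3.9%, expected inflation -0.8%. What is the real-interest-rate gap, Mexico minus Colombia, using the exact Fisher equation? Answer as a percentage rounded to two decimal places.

-7.44%

Mexico: (1 + 0.0349)/(1 + 0.0636) − 1 = -2.6984%
Colombia: (1 + 0.0390)/(1 − 0.0080) − 1 = 4.7379%
Differential = -2.6984% − 4.7379% = -7.4363% → -7.44%.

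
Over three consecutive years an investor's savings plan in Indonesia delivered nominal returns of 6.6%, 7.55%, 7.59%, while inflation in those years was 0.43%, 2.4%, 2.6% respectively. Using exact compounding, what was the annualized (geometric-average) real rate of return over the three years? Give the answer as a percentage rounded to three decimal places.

5.344%

Compound the nominal returns: 1.0660 × 1.0755 × 1.0759 = 1.23350106.
Compound inflation: 1.0043 × 1.0240 × 1.0260 = 1.05514168.
Deflate: 1.23350106 / 1.05514168 = 1.16903832.
Annualized real rate = 1.16903832^(1/3) − 1 = 5.3439% → 5.344%.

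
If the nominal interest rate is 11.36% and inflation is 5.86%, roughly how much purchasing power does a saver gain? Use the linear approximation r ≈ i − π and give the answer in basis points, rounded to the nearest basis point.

r ≈ i − π = 11.36% − 5.86% = 550 basis points.

550 basis points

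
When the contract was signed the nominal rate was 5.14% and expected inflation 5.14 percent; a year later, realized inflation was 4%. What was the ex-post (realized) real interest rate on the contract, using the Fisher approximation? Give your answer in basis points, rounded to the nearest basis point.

Ex-post: 5.14% − 4% = 1.140%
So the realized real rate is 114 basis points.

114 basis points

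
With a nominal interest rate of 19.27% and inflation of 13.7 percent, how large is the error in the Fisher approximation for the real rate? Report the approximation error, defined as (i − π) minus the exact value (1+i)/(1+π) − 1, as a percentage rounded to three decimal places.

0.671%

Approximate: r ≈ 19.270% − 13.700% = 5.5700%
Exact: (1 + 0.1927)/(1 + 0.1370) − 1 = 4.8989%
Error = 5.5700% − 4.8989% = 0.6711% → 0.671%.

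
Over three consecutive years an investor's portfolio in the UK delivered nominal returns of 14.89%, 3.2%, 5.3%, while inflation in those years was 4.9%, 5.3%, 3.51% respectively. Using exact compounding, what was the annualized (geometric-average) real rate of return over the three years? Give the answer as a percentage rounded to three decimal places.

2.976%

Nominal growth factor = 1.1489 × 1.0320 × 1.0530 = 1.24850503
Price-level growth factor = 1.0490 × 1.0530 × 1.0351 = 1.14336835
Real growth factor = 1.24850503 / 1.14336835 = 1.09195346
Annualized real rate = 1.09195346^(1/3) − 1 = 2.9757% → 2.976%.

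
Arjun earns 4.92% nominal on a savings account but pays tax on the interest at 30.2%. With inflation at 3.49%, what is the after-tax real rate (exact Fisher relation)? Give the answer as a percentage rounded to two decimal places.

After-tax nominal return = 4.92% × (1 − 0.302) = 3.43416%.
1 + r = 1.0343416 / 1.03490 = 0.999460
After-tax real rate = 0.999460 − 1 → -0.05%.

-0.05%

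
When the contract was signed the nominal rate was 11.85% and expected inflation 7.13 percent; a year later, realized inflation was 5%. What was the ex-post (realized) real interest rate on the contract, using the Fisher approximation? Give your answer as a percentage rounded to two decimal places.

Ex-post: 11.85% − 5% = 6.850%
So the realized real rate is 6.85%.

6.85%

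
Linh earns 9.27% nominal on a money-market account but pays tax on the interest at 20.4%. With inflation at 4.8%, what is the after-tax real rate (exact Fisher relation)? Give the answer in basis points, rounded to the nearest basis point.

After-tax nominal return = 9.27% × (1 − 0.204) = 7.37892%.
1 + r = 1.0737892 / 1.04800 = 1.024608
After-tax real rate = 1.024608 − 1 → 246 basis points.

246 basis points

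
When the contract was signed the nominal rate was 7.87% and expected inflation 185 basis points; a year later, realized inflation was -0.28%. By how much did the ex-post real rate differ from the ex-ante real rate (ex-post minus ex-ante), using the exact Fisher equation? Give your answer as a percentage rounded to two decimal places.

2.26%

Ex-ante: (1 + 0.0787)/(1 + 0.0185) − 1 = 5.9107%
Ex-post: (1 + 0.0787)/(1 − 0.0028) − 1 = 8.1729%
Difference (ex-post − ex-ante) = 2.2622% → 2.26%.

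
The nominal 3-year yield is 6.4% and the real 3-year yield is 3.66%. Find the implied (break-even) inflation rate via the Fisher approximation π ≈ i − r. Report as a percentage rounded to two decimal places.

2.74%

π ≈ i − r = 6.4% − 3.66% → 2.74%.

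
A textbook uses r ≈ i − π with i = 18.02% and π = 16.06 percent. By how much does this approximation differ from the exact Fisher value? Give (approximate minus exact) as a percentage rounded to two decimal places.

0.27%

Approximate: r ≈ 18.020% − 16.060% = 1.9600%
Exact: (1 + 0.1802)/(1 + 0.1606) − 1 = 1.6888%
Error = 1.9600% − 1.6888% = 0.2712% → 0.27%.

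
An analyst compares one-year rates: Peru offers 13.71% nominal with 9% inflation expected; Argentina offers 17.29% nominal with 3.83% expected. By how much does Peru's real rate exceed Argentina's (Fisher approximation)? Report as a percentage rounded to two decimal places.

-8.75%

Peru: 13.71% − 9% = 4.710%
Argentina: 17.29% − 3.83% = 13.460%
Differential = -8.750% → -8.75%.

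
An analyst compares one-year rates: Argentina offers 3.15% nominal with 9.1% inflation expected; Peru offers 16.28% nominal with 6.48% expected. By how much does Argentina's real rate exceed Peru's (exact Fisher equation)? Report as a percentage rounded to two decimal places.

Argentina: (1 + 0.0315)/(1 + 0.0910) − 1 = -5.4537%
Peru: (1 + 0.1628)/(1 + 0.0648) − 1 = 9.2036%
Differential = -5.4537% − 9.2036% = -14.6573% → -14.66%.

-14.66%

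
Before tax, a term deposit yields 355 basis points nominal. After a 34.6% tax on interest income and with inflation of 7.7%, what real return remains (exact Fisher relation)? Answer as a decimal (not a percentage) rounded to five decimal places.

-0.04994

After-tax nominal return = 3.55% × (1 − 0.346) = 2.3217%.
1 + r = 1.023217 / 1.07700 = 0.950062
After-tax real rate = 0.950062 − 1 → -0.04994.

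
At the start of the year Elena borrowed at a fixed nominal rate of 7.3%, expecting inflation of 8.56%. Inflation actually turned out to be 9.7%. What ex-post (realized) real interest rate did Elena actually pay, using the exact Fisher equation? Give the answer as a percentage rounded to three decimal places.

Ex-post: (1 + 0.0730)/(1 + 0.0970) − 1 = -2.1878%
So the realized real rate is -2.188%.

-2.188%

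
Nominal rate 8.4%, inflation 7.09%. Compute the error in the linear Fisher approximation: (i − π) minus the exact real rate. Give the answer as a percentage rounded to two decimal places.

0.09%

Approximate: r ≈ 8.400% − 7.090% = 1.3100%
Exact: (1 + 0.0840)/(1 + 0.0709) − 1 = 1.2233%
Error = 1.3100% − 1.2233% = 0.0867% → 0.09%.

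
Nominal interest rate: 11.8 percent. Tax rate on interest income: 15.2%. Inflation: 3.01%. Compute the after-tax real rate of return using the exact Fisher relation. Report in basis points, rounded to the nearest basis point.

After-tax nominal return = 11.8% × (1 − 0.152) = 10.0064%.
1 + r = 1.100064 / 1.03010 = 1.067920
After-tax real rate = 1.067920 − 1 → 679 basis points.

679 basis points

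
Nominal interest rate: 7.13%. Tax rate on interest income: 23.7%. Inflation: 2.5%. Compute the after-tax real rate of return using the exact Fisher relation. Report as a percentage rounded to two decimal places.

2.87%

After-tax nominal return = 7.13% × (1 − 0.237) = 5.44019%.
1 + r = 1.0544019 / 1.02500 = 1.028685
After-tax real rate = 1.028685 − 1 → 2.87%.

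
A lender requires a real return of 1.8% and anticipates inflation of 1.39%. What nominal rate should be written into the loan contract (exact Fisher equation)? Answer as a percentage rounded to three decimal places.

3.215%

(1 + i) = (1 + r)(1 + π) = 1.01800 × 1.01390 = 1.0321502
i = 1.0321502 − 1, so the required nominal rate is 3.215%.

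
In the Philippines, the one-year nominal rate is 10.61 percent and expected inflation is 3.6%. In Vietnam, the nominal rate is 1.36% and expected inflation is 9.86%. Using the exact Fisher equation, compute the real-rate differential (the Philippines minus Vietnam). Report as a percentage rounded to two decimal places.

The Philippines: (1 + 0.1061)/(1 + 0.0360) − 1 = 6.7664%
Vietnam: (1 + 0.0136)/(1 + 0.0986) − 1 = -7.7371%
Differential = 6.7664% − (-7.7371%) = 14.5035% → 14.50%.

14.50%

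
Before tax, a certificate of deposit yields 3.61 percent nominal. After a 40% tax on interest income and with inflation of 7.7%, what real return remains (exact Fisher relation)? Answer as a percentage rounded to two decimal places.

After-tax nominal return = 3.61% × (1 − 0.4) = 2.1660%.
1 + r = 1.02166 / 1.07700 = 0.948617
After-tax real rate = 0.948617 − 1 → -5.14%.

-5.14%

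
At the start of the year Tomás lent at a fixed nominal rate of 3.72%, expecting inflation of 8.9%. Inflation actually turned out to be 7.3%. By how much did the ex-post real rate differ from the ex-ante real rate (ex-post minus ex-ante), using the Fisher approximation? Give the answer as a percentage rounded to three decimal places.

Ex-ante: 3.72% − 8.9% = -5.180%
Ex-post: 3.72% − 7.3% = -3.580%
Difference (ex-post − ex-ante) = 1.6000% → 1.600%.

1.600%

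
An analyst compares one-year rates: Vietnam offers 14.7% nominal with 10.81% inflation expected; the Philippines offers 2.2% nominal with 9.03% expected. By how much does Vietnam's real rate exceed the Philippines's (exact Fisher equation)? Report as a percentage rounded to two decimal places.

Vietnam: (1 + 0.1470)/(1 + 0.1081) − 1 = 3.5105%
The Philippines: (1 + 0.0220)/(1 + 0.0903) − 1 = -6.2643%
Differential = 3.5105% − (-6.2643%) = 9.7748% → 9.77%.

9.77%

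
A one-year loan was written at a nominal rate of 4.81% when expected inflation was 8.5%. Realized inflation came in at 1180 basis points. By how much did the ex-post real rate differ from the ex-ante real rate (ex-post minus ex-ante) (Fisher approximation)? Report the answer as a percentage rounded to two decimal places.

-3.30%

Ex-ante: 4.81% − 8.5% = -3.690%
Ex-post: 4.81% − 11.8% = -6.990%
Difference (ex-post − ex-ante) = -3.3000% → -3.30%.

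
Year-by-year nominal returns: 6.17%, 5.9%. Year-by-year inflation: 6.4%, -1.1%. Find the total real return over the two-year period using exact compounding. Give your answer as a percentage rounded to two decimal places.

Compound the nominal returns: 1.0617 × 1.0590 = 1.124340.
Compound inflation: 1.0640 × 0.9890 = 1.052296.
Deflate: 1.124340 / 1.052296 = 1.068464.
Total real return = 1.068464 − 1 → 6.85%.

6.85%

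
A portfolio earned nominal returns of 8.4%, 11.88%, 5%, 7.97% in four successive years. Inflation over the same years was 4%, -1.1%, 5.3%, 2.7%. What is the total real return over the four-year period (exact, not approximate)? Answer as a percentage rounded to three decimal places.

23.608%

Compound the nominal returns: 1.0840 × 1.1188 × 1.0500 × 1.0797 = 1.374910.
Compound inflation: 1.0400 × 0.9890 × 1.0530 × 1.0270 = 1.112317.
Deflate: 1.374910 / 1.112317 = 1.236077.
Total real return = 1.236077 − 1 → 23.608%.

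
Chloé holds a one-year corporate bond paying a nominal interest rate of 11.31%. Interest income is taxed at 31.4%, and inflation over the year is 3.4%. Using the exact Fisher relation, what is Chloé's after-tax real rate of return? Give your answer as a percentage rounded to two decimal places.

After-tax nominal return = 11.31% × (1 − 0.314) = 7.75866%.
1 + r = 1.0775866 / 1.03400 = 1.042153
After-tax real rate = 1.042153 − 1 → 4.22%.

4.22%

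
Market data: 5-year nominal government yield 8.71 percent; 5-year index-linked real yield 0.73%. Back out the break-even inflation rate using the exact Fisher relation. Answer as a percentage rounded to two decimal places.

7.92%

(1 + π) = (1 + i)/(1 + r) = 1.08710 / 1.00730 = 1.079222
Break-even inflation = 1.079222 − 1 → 7.92%.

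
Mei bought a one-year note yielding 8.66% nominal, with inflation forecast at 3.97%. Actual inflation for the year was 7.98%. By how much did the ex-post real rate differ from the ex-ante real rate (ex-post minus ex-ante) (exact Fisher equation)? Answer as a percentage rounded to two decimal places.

-3.88%

Ex-ante: (1 + 0.0866)/(1 + 0.0397) − 1 = 4.5109%
Ex-post: (1 + 0.0866)/(1 + 0.0798) − 1 = 0.6297%
Difference (ex-post − ex-ante) = -3.8812% → -3.88%.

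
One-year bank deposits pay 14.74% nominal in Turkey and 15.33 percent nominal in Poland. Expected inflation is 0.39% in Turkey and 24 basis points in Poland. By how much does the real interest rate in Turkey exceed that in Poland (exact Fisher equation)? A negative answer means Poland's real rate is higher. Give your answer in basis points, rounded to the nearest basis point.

-76 basis points

Turkey: (1 + 0.1474)/(1 + 0.0039) − 1 = 14.2943%
Poland: (1 + 0.1533)/(1 + 0.0024) − 1 = 15.0539%
Differential = 14.2943% − 15.0539% = -0.7596% → -76 basis points.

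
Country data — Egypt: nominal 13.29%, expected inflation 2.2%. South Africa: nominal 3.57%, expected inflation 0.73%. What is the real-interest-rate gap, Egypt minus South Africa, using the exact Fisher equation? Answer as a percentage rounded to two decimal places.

8.03%

Egypt: (1 + 0.1329)/(1 + 0.0220) − 1 = 10.8513%
South Africa: (1 + 0.0357)/(1 + 0.0073) − 1 = 2.8194%
Differential = 10.8513% − 2.8194% = 8.0319% → 8.03%.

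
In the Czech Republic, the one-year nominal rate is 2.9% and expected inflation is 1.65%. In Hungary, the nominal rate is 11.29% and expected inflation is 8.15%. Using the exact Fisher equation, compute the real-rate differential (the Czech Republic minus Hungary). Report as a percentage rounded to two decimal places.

The Czech Republic: (1 + 0.0290)/(1 + 0.0165) − 1 = 1.2297%
Hungary: (1 + 0.1129)/(1 + 0.0815) − 1 = 2.9034%
Differential = 1.2297% − 2.9034% = -1.6737% → -1.67%.

-1.67%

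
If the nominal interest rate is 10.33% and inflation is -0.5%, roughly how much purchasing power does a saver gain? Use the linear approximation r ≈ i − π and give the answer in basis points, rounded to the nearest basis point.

r ≈ i − π = 10.33% − (-0.5%) = 1083 basis points.

1083 basis points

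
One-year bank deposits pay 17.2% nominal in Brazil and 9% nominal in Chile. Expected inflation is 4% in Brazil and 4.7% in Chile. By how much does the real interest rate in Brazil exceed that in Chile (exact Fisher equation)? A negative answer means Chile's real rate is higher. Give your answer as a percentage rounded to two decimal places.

Brazil: (1 + 0.1720)/(1 + 0.0400) − 1 = 12.6923%
Chile: (1 + 0.0900)/(1 + 0.0470) − 1 = 4.1070%
Differential = 12.6923% − 4.1070% = 8.5853% → 8.59%.

8.59%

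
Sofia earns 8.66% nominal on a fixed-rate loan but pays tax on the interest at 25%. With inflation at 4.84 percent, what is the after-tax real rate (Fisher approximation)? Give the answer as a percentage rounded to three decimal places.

After-tax nominal return = 8.66% × (1 − 0.25) = 6.4950%.
r ≈ 6.4950% − 4.84% → 1.655%.

1.655%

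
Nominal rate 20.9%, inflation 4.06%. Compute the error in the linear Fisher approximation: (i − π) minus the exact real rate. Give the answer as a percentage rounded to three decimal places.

0.657%

Approximate: r ≈ 20.900% − 4.060% = 16.8400%
Exact: (1 + 0.2090)/(1 + 0.0406) − 1 = 16.1830%
Error = 16.8400% − 16.1830% = 0.6570% → 0.657%.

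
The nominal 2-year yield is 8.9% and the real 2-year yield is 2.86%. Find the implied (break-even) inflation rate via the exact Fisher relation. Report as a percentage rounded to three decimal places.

5.872%

(1 + π) = (1 + i)/(1 + r) = 1.08900 / 1.02860 = 1.058721
Break-even inflation = 1.058721 − 1 → 5.872%.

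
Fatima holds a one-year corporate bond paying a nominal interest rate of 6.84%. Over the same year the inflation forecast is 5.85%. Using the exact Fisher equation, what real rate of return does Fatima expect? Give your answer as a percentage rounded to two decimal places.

0.94%

1 + r = 1.06840 / 1.05850 = 1.009353
r = 1.009353 − 1 = 0.9353%, i.e. 0.94%.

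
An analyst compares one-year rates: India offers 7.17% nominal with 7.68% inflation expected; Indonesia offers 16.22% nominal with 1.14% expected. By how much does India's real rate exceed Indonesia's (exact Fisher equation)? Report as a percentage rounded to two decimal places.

India: (1 + 0.0717)/(1 + 0.0768) − 1 = -0.4736%
Indonesia: (1 + 0.1622)/(1 + 0.0114) − 1 = 14.9100%
Differential = -0.4736% − 14.9100% = -15.3837% → -15.38%.

-15.38%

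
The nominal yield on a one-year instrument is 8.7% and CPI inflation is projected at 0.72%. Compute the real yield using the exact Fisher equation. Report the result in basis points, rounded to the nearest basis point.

792 basis points

By the Fisher equation, 1 + r = (1 + i)/(1 + π).
1 + r = 1.08700 / 1.00720 = 1.079230
r = 1.079230 − 1 = 7.9230%, i.e. 792 basis points.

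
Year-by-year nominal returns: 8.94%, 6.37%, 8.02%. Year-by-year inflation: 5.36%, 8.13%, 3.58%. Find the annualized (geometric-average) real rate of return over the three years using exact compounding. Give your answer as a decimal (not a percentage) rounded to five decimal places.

Nominal growth factor = 1.0894 × 1.0637 × 1.0802 = 1.25173012
Price-level growth factor = 1.0536 × 1.0813 × 1.0358 = 1.18004310
Real growth factor = 1.25173012 / 1.18004310 = 1.06074949
Annualized real rate = 1.06074949^(1/3) − 1 = 1.9853% → 0.01985.

0.01985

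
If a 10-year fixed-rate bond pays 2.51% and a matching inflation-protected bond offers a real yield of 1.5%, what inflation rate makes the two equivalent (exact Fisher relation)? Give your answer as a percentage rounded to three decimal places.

(1 + π) = (1 + i)/(1 + r) = 1.02510 / 1.01500 = 1.009951
Break-even inflation = 1.009951 − 1 → 0.995%.

0.995%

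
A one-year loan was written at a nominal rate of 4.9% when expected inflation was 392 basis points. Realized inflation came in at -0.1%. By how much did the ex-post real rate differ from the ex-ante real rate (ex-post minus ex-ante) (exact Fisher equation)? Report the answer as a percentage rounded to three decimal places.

Ex-ante: (1 + 0.0490)/(1 + 0.0392) − 1 = 0.9430%
Ex-post: (1 + 0.0490)/(1 − 0.0010) − 1 = 5.0050%
Difference (ex-post − ex-ante) = 4.0620% → 4.062%.

4.062%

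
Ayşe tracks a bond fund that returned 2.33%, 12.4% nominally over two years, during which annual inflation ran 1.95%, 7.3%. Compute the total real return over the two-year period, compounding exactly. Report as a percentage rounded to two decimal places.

5.14%

Compound the nominal returns: 1.0233 × 1.1240 = 1.150189.
Compound inflation: 1.0195 × 1.0730 = 1.093924.
Deflate: 1.150189 / 1.093924 = 1.051435.
Total real return = 1.051435 − 1 → 5.14%.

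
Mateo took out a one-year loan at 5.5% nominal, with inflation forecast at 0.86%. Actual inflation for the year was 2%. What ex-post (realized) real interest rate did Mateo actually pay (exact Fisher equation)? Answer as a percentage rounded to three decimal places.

Ex-post: (1 + 0.0550)/(1 + 0.0200) − 1 = 3.4314%
So the realized real rate is 3.431%.

3.431%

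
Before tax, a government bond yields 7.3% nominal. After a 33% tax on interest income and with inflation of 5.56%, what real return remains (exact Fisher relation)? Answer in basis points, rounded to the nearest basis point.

After-tax nominal return = 7.3% × (1 − 0.33) = 4.8910%.
1 + r = 1.04891 / 1.05560 = 0.993662
After-tax real rate = 0.993662 − 1 → -63 basis points.

-63 basis points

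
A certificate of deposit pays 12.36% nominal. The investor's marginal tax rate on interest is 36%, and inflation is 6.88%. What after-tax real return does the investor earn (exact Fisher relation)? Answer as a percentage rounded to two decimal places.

After-tax nominal return = 12.36% × (1 − 0.36) = 7.9104%.
1 + r = 1.079104 / 1.06880 = 1.009641
After-tax real rate = 1.009641 − 1 → 0.96%.

0.96%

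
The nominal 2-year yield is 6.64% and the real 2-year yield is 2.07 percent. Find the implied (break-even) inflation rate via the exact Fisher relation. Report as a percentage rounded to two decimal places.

(1 + π) = (1 + i)/(1 + r) = 1.06640 / 1.02070 = 1.044773
Break-even inflation = 1.044773 − 1 → 4.48%.

4.48%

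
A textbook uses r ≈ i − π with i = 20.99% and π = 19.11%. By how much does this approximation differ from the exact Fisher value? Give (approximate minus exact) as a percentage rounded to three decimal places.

0.302%

Approximate: r ≈ 20.990% − 19.110% = 1.8800%
Exact: (1 + 0.2099)/(1 + 0.1911) − 1 = 1.5784%
Error = 1.8800% − 1.5784% = 0.3016% → 0.302%.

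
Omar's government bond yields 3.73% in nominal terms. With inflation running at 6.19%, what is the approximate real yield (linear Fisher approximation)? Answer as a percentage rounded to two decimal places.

-2.46%

r ≈ i − π = 3.73% − 6.19% = -2.46%.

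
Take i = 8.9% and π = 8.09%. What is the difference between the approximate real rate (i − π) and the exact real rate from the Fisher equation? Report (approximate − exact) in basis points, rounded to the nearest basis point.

Approximate: r ≈ 8.900% − 8.090% = 0.8100%
Exact: (1 + 0.0890)/(1 + 0.0809) − 1 = 0.7494%
Error = 0.8100% − 0.7494% = 0.0606% → 6 basis points.

6 basis points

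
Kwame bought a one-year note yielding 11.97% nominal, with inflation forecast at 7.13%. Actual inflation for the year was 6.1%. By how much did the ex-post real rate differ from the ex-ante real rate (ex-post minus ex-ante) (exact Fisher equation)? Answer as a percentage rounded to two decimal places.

1.01%

Ex-ante: (1 + 0.1197)/(1 + 0.0713) − 1 = 4.5179%
Ex-post: (1 + 0.1197)/(1 + 0.0610) − 1 = 5.5325%
Difference (ex-post − ex-ante) = 1.0146% → 1.01%.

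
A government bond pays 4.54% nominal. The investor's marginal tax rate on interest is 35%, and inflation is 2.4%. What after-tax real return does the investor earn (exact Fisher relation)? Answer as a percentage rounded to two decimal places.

0.54%

After-tax nominal return = 4.54% × (1 − 0.35) = 2.9510%.
1 + r = 1.02951 / 1.02400 = 1.005381
After-tax real rate = 1.005381 − 1 → 0.54%.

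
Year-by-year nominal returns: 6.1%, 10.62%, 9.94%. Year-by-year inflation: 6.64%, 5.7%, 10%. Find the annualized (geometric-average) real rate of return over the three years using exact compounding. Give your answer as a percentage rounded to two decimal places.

Compound the nominal returns: 1.0610 × 1.1062 × 1.0994 = 1.29034181.
Compound inflation: 1.0664 × 1.0570 × 1.1000 = 1.23990328.
Deflate: 1.29034181 / 1.23990328 = 1.04067941.
Annualized real rate = 1.04067941^(1/3) − 1 = 1.3380% → 1.34%.

1.34%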